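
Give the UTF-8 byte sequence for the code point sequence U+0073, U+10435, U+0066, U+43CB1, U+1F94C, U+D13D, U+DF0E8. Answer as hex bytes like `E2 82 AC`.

73 F0 90 90 B5 66 F1 83 B2 B1 F0 9F A5 8C ED 84 BD F3 9F 83 A8

U+0073: 1-byte form → 73.
U+10435: 4-byte form → F0 90 90 B5.
U+0066: 1-byte form → 66.
U+43CB1: 4-byte form → F1 83 B2 B1.
U+1F94C: 4-byte form → F0 9F A5 8C.
U+D13D: 3-byte form → ED 84 BD.
U+DF0E8: 4-byte form → F3 9F 83 A8.
Concatenated (21 bytes): 73 F0 90 90 B5 66 F1 83 B2 B1 F0 9F A5 8C ED 84 BD F3 9F 83 A8.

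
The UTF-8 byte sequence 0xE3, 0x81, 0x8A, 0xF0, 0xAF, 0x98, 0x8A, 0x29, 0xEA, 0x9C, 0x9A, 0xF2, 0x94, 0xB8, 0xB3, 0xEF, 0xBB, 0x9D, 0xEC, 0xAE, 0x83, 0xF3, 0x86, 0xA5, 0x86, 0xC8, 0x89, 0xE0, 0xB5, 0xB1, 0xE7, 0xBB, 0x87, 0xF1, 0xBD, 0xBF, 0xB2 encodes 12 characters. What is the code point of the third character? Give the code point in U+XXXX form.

Offset 0: leading byte 0xE3 = 11100011 → 3-byte char #1 = E3 81 8A.
Offset 3: leading byte 0xF0 = 11110000 → 4-byte char #2 = F0 AF 98 8A.
Offset 7: leading byte 0x29 = 00101001 → 1-byte char #3 = 29.
Leading byte 0x29 = 00101001 matches 0xxxxxxx → 1-byte sequence.
Byte 1: 0x29 = 00101001, payload 0101001 (7 bits).
Concatenate: 0101001 = 0x29 (7 bits → U+0029).

U+0029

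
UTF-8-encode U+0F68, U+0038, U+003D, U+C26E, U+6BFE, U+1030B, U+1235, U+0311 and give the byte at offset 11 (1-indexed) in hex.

0xBE

1-indexed offset 11 is 0-indexed offset 10.
U+0F68 → 3-byte form E0 BD A8 at offsets 0–2.
U+0038 → 1-byte form 38 at offsets 3–3.
U+003D → 1-byte form 3D at offsets 4–4.
U+C26E → 3-byte form EC 89 AE at offsets 5–7.
U+6BFE → 3-byte form E6 AF BE at offsets 8–10.
Offset 10 falls in char 5's range; it's byte 3 of E6 AF BE = 0xBE.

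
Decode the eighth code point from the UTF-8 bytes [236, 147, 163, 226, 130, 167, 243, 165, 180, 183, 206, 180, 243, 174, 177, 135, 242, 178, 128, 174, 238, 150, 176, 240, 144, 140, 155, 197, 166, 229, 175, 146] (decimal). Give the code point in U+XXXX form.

Offset 0: leading byte 0xEC = 11101100 → 3-byte char #1 = EC 93 A3.
Offset 3: leading byte 0xE2 = 11100010 → 3-byte char #2 = E2 82 A7.
Offset 6: leading byte 0xF3 = 11110011 → 4-byte char #3 = F3 A5 B4 B7.
Offset 10: leading byte 0xCE = 11001110 → 2-byte char #4 = CE B4.
Offset 12: leading byte 0xF3 = 11110011 → 4-byte char #5 = F3 AE B1 87.
Offset 16: leading byte 0xF2 = 11110010 → 4-byte char #6 = F2 B2 80 AE.
Offset 20: leading byte 0xEE = 11101110 → 3-byte char #7 = EE 96 B0.
Offset 23: leading byte 0xF0 = 11110000 → 4-byte char #8 = F0 90 8C 9B.
Leading byte 0xF0 = 11110000 matches 11110xxx → 4-byte sequence.
Byte 1: 0xF0 = 11110000, payload 000 (3 bits).
Byte 2: 0x90 = 10010000 (10xxxxxx ✓), payload 010000.
Byte 3: 0x8C = 10001100 (10xxxxxx ✓), payload 001100.
Byte 4: 0x9B = 10011011 (10xxxxxx ✓), payload 011011.
Concatenate: 000010000001100011011 = 0x1031B (21 bits → U+1031B).

U+1031B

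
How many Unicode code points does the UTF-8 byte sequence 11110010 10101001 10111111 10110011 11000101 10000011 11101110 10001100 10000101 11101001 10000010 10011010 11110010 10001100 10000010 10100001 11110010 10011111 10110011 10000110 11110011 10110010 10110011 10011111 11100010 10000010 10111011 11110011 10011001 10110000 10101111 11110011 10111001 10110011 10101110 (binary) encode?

10

Byte at offset 0: 0xF2 = 11110010 → 4-byte char (#1). Advance 4.
Byte at offset 4: 0xC5 = 11000101 → 2-byte char (#2). Advance 2.
Byte at offset 6: 0xEE = 11101110 → 3-byte char (#3). Advance 3.
Byte at offset 9: 0xE9 = 11101001 → 3-byte char (#4). Advance 3.
Byte at offset 12: 0xF2 = 11110010 → 4-byte char (#5). Advance 4.
Byte at offset 16: 0xF2 = 11110010 → 4-byte char (#6). Advance 4.
Byte at offset 20: 0xF3 = 11110011 → 4-byte char (#7). Advance 4.
Byte at offset 24: 0xE2 = 11100010 → 3-byte char (#8). Advance 3.
Byte at offset 27: 0xF3 = 11110011 → 4-byte char (#9). Advance 4.
Byte at offset 31: 0xF3 = 11110011 → 4-byte char (#10). Advance 4.
Reached end at offset 35 after 10 code points.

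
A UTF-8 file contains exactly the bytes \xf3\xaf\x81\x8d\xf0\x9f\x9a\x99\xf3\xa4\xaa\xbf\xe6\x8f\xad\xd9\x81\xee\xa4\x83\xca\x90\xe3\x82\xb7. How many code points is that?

8

Byte at offset 0: 0xF3 = 11110011 → 4-byte char (#1). Advance 4.
Byte at offset 4: 0xF0 = 11110000 → 4-byte char (#2). Advance 4.
Byte at offset 8: 0xF3 = 11110011 → 4-byte char (#3). Advance 4.
Byte at offset 12: 0xE6 = 11100110 → 3-byte char (#4). Advance 3.
Byte at offset 15: 0xD9 = 11011001 → 2-byte char (#5). Advance 2.
Byte at offset 17: 0xEE = 11101110 → 3-byte char (#6). Advance 3.
Byte at offset 20: 0xCA = 11001010 → 2-byte char (#7). Advance 2.
Byte at offset 22: 0xE3 = 11100011 → 3-byte char (#8). Advance 3.
Reached end at offset 25 after 8 code points.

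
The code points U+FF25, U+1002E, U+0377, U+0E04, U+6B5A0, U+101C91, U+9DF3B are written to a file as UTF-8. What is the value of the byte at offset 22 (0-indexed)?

U+FF25 → 3-byte form EF BC A5 at offsets 0–2.
U+1002E → 4-byte form F0 90 80 AE at offsets 3–6.
U+0377 → 2-byte form CD B7 at offsets 7–8.
U+0E04 → 3-byte form E0 B8 84 at offsets 9–11.
U+6B5A0 → 4-byte form F1 AB 96 A0 at offsets 12–15.
U+101C91 → 4-byte form F4 81 B2 91 at offsets 16–19.
U+9DF3B → 4-byte form F2 9D BC BB at offsets 20–23.
Offset 22 falls in char 7's range; it's byte 3 of F2 9D BC BB = 0xBC.

0xBC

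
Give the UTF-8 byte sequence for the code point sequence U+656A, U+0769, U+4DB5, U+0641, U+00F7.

E6 95 AA DD A9 E4 B6 B5 D9 81 C3 B7

U+656A: 3-byte form → E6 95 AA.
U+0769: 2-byte form → DD A9.
U+4DB5: 3-byte form → E4 B6 B5.
U+0641: 2-byte form → D9 81.
U+00F7: 2-byte form → C3 B7.
Concatenated (12 bytes): E6 95 AA DD A9 E4 B6 B5 D9 81 C3 B7.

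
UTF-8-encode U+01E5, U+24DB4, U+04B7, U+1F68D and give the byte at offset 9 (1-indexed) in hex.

0xF0

1-indexed offset 9 is 0-indexed offset 8.
U+01E5 → 2-byte form C7 A5 at offsets 0–1.
U+24DB4 → 4-byte form F0 A4 B6 B4 at offsets 2–5.
U+04B7 → 2-byte form D2 B7 at offsets 6–7.
U+1F68D → 4-byte form F0 9F 9A 8D at offsets 8–11.
Offset 8 falls in char 4's range; it's byte 1 of F0 9F 9A 8D = 0xF0.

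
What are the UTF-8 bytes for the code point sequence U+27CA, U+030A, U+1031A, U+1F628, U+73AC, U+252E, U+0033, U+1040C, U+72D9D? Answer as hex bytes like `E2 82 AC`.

U+27CA: 3-byte form → E2 9F 8A.
U+030A: 2-byte form → CC 8A.
U+1031A: 4-byte form → F0 90 8C 9A.
U+1F628: 4-byte form → F0 9F 98 A8.
U+73AC: 3-byte form → E7 8E AC.
U+252E: 3-byte form → E2 94 AE.
U+0033: 1-byte form → 33.
U+1040C: 4-byte form → F0 90 90 8C.
U+72D9D: 4-byte form → F1 B2 B6 9D.
Concatenated (28 bytes): E2 9F 8A CC 8A F0 90 8C 9A F0 9F 98 A8 E7 8E AC E2 94 AE 33 F0 90 90 8C F1 B2 B6 9D.

E2 9F 8A CC 8A F0 90 8C 9A F0 9F 98 A8 E7 8E AC E2 94 AE 33 F0 90 90 8C F1 B2 B6 9D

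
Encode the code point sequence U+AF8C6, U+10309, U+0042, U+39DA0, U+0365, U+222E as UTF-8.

F2 AF A3 86 F0 90 8C 89 42 F0 B9 B6 A0 CD A5 E2 88 AE

U+AF8C6: 4-byte form → F2 AF A3 86.
U+10309: 4-byte form → F0 90 8C 89.
U+0042: 1-byte form → 42.
U+39DA0: 4-byte form → F0 B9 B6 A0.
U+0365: 2-byte form → CD A5.
U+222E: 3-byte form → E2 88 AE.
Concatenated (18 bytes): F2 AF A3 86 F0 90 8C 89 42 F0 B9 B6 A0 CD A5 E2 88 AE.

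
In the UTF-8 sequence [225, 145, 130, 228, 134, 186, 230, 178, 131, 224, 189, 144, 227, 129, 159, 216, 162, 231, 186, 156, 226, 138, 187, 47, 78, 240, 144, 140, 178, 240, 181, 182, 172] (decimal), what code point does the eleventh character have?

U+10332

Offset 0: leading byte 0xE1 = 11100001 → 3-byte char #1 = E1 91 82.
Offset 3: leading byte 0xE4 = 11100100 → 3-byte char #2 = E4 86 BA.
Offset 6: leading byte 0xE6 = 11100110 → 3-byte char #3 = E6 B2 83.
Offset 9: leading byte 0xE0 = 11100000 → 3-byte char #4 = E0 BD 90.
Offset 12: leading byte 0xE3 = 11100011 → 3-byte char #5 = E3 81 9F.
Offset 15: leading byte 0xD8 = 11011000 → 2-byte char #6 = D8 A2.
Offset 17: leading byte 0xE7 = 11100111 → 3-byte char #7 = E7 BA 9C.
Offset 20: leading byte 0xE2 = 11100010 → 3-byte char #8 = E2 8A BB.
Offset 23: leading byte 0x2F = 00101111 → 1-byte char #9 = 2F.
Offset 24: leading byte 0x4E = 01001110 → 1-byte char #10 = 4E.
Offset 25: leading byte 0xF0 = 11110000 → 4-byte char #11 = F0 90 8C B2.
Leading byte 0xF0 = 11110000 matches 11110xxx → 4-byte sequence.
Byte 1: 0xF0 = 11110000, payload 000 (3 bits).
Byte 2: 0x90 = 10010000 (10xxxxxx ✓), payload 010000.
Byte 3: 0x8C = 10001100 (10xxxxxx ✓), payload 001100.
Byte 4: 0xB2 = 10110010 (10xxxxxx ✓), payload 110010.
Concatenate: 000010000001100110010 = 0x10332 (21 bits → U+10332).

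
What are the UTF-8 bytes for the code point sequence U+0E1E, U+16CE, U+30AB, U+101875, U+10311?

E0 B8 9E E1 9B 8E E3 82 AB F4 81 A1 B5 F0 90 8C 91

U+0E1E: 3-byte form → E0 B8 9E.
U+16CE: 3-byte form → E1 9B 8E.
U+30AB: 3-byte form → E3 82 AB.
U+101875: 4-byte form → F4 81 A1 B5.
U+10311: 4-byte form → F0 90 8C 91.
Concatenated (17 bytes): E0 B8 9E E1 9B 8E E3 82 AB F4 81 A1 B5 F0 90 8C 91.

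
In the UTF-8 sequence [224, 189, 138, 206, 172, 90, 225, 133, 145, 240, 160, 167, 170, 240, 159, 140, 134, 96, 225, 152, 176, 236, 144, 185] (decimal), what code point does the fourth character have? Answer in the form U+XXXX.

Offset 0: leading byte 0xE0 = 11100000 → 3-byte char #1 = E0 BD 8A.
Offset 3: leading byte 0xCE = 11001110 → 2-byte char #2 = CE AC.
Offset 5: leading byte 0x5A = 01011010 → 1-byte char #3 = 5A.
Offset 6: leading byte 0xE1 = 11100001 → 3-byte char #4 = E1 85 91.
Leading byte 0xE1 = 11100001 matches 1110xxxx → 3-byte sequence.
Byte 1: 0xE1 = 11100001, payload 0001 (4 bits).
Byte 2: 0x85 = 10000101 (10xxxxxx ✓), payload 000101.
Byte 3: 0x91 = 10010001 (10xxxxxx ✓), payload 010001.
Concatenate: 0001000101010001 = 0x1151 (16 bits → U+1151).

U+1151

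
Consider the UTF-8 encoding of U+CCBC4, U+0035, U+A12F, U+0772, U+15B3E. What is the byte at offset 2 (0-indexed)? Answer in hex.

0xAF

U+CCBC4 → 4-byte form F3 8C AF 84 at offsets 0–3.
Offset 2 falls in char 1's range; it's byte 3 of F3 8C AF 84 = 0xAF.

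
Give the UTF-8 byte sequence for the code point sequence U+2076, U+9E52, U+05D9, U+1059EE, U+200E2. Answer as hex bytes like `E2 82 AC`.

E2 81 B6 E9 B9 92 D7 99 F4 85 A7 AE F0 A0 83 A2

U+2076: 3-byte form → E2 81 B6.
U+9E52: 3-byte form → E9 B9 92.
U+05D9: 2-byte form → D7 99.
U+1059EE: 4-byte form → F4 85 A7 AE.
U+200E2: 4-byte form → F0 A0 83 A2.
Concatenated (16 bytes): E2 81 B6 E9 B9 92 D7 99 F4 85 A7 AE F0 A0 83 A2.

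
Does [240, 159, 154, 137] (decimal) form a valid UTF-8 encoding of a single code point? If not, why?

Leading byte 0xF0 = 11110000 → 4-byte form.
Continuation bytes 0x9F=10011111, 0x9A=10011010, 0x89=10001001 all match 10xxxxxx.
Decoded value 0x1F689 is ≥ 0x10000 (shortest form) and not a surrogate.

valid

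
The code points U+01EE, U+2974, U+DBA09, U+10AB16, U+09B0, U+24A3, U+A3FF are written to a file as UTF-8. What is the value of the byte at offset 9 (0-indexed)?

0xF4

U+01EE → 2-byte form C7 AE at offsets 0–1.
U+2974 → 3-byte form E2 A5 B4 at offsets 2–4.
U+DBA09 → 4-byte form F3 9B A8 89 at offsets 5–8.
U+10AB16 → 4-byte form F4 8A AC 96 at offsets 9–12.
Offset 9 falls in char 4's range; it's byte 1 of F4 8A AC 96 = 0xF4.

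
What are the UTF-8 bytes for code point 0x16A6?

U+16A6 = 0x16A6 = 5798 decimal. In range U+0800–U+FFFF → 3-byte form: 1110xxxx 10xxxxxx 10xxxxxx.
Binary (16 bits): 0001011010100110.
Split 4+6+6: 0001 | 011010 | 100110.
Byte 1: 11100001 = 0xE1.
Byte 2: 10011010 = 0x9A.
Byte 3: 10100110 = 0xA6.

E1 9A A6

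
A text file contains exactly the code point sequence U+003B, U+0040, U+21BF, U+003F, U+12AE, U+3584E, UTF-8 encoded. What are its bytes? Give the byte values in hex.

3B 40 E2 86 BF 3F E1 8A AE F0 B5 A1 8E

U+003B: 1-byte form → 3B.
U+0040: 1-byte form → 40.
U+21BF: 3-byte form → E2 86 BF.
U+003F: 1-byte form → 3F.
U+12AE: 3-byte form → E1 8A AE.
U+3584E: 4-byte form → F0 B5 A1 8E.
Concatenated (13 bytes): 3B 40 E2 86 BF 3F E1 8A AE F0 B5 A1 8E.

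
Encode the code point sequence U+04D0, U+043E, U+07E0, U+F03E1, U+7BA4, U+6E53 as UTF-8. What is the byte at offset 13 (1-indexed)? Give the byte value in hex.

1-indexed offset 13 is 0-indexed offset 12.
U+04D0 → 2-byte form D3 90 at offsets 0–1.
U+043E → 2-byte form D0 BE at offsets 2–3.
U+07E0 → 2-byte form DF A0 at offsets 4–5.
U+F03E1 → 4-byte form F3 B0 8F A1 at offsets 6–9.
U+7BA4 → 3-byte form E7 AE A4 at offsets 10–12.
Offset 12 falls in char 5's range; it's byte 3 of E7 AE A4 = 0xA4.

0xA4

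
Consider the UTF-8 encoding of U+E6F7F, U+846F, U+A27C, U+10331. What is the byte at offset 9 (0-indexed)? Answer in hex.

0xBC

U+E6F7F → 4-byte form F3 A6 BD BF at offsets 0–3.
U+846F → 3-byte form E8 91 AF at offsets 4–6.
U+A27C → 3-byte form EA 89 BC at offsets 7–9.
Offset 9 falls in char 3's range; it's byte 3 of EA 89 BC = 0xBC.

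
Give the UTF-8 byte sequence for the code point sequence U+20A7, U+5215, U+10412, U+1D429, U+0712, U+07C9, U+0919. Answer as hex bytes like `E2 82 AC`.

U+20A7: 3-byte form → E2 82 A7.
U+5215: 3-byte form → E5 88 95.
U+10412: 4-byte form → F0 90 90 92.
U+1D429: 4-byte form → F0 9D 90 A9.
U+0712: 2-byte form → DC 92.
U+07C9: 2-byte form → DF 89.
U+0919: 3-byte form → E0 A4 99.
Concatenated (21 bytes): E2 82 A7 E5 88 95 F0 90 90 92 F0 9D 90 A9 DC 92 DF 89 E0 A4 99.

E2 82 A7 E5 88 95 F0 90 90 92 F0 9D 90 A9 DC 92 DF 89 E0 A4 99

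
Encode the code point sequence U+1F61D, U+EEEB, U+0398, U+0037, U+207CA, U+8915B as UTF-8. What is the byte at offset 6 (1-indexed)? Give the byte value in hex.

0xBB

1-indexed offset 6 is 0-indexed offset 5.
U+1F61D → 4-byte form F0 9F 98 9D at offsets 0–3.
U+EEEB → 3-byte form EE BB AB at offsets 4–6.
Offset 5 falls in char 2's range; it's byte 2 of EE BB AB = 0xBB.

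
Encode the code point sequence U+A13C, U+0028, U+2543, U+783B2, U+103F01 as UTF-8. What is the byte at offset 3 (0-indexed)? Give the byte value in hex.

0x28

U+A13C → 3-byte form EA 84 BC at offsets 0–2.
U+0028 → 1-byte form 28 at offsets 3–3.
Offset 3 falls in char 2's range; it's byte 1 of 28 = 0x28.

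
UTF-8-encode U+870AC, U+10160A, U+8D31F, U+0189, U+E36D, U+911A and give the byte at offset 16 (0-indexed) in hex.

U+870AC → 4-byte form F2 87 82 AC at offsets 0–3.
U+10160A → 4-byte form F4 81 98 8A at offsets 4–7.
U+8D31F → 4-byte form F2 8D 8C 9F at offsets 8–11.
U+0189 → 2-byte form C6 89 at offsets 12–13.
U+E36D → 3-byte form EE 8D AD at offsets 14–16.
Offset 16 falls in char 5's range; it's byte 3 of EE 8D AD = 0xAD.

0xAD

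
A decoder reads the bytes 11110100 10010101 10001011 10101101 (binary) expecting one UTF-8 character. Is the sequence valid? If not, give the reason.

Leading byte 0xF4 = 11110100 → 4-byte form.
Payload = 0x1152ED, which exceeds U+10FFFF, the maximum Unicode code point. (Leading bytes F5–FF, or F4 followed by ≥ 0x90, are invalid.)

invalid (encodes a value above U+10FFFF)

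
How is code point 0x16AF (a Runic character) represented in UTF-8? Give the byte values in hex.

E1 9A AF

U+16AF = 0x16AF = 5807 decimal. In range U+0800–U+FFFF → 3-byte form: 1110xxxx 10xxxxxx 10xxxxxx.
Binary (16 bits): 0001011010101111.
Split 4+6+6: 0001 | 011010 | 101111.
Byte 1: 11100001 = 0xE1.
Byte 2: 10011010 = 0x9A.
Byte 3: 10101111 = 0xAF.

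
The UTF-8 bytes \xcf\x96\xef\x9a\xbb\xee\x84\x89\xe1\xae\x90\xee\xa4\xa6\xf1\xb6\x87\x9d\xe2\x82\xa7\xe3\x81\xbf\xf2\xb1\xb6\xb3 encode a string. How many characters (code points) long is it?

Byte at offset 0: 0xCF = 11001111 → 2-byte char (#1). Advance 2.
Byte at offset 2: 0xEF = 11101111 → 3-byte char (#2). Advance 3.
Byte at offset 5: 0xEE = 11101110 → 3-byte char (#3). Advance 3.
Byte at offset 8: 0xE1 = 11100001 → 3-byte char (#4). Advance 3.
Byte at offset 11: 0xEE = 11101110 → 3-byte char (#5). Advance 3.
Byte at offset 14: 0xF1 = 11110001 → 4-byte char (#6). Advance 4.
Byte at offset 18: 0xE2 = 11100010 → 3-byte char (#7). Advance 3.
Byte at offset 21: 0xE3 = 11100011 → 3-byte char (#8). Advance 3.
Byte at offset 24: 0xF2 = 11110010 → 4-byte char (#9). Advance 4.
Reached end at offset 28 after 9 code points.

9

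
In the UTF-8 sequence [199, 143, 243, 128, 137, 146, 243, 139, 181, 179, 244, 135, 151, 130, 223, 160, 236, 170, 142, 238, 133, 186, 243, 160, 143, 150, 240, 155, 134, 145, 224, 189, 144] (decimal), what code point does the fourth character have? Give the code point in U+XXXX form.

U+1075C2

Offset 0: leading byte 0xC7 = 11000111 → 2-byte char #1 = C7 8F.
Offset 2: leading byte 0xF3 = 11110011 → 4-byte char #2 = F3 80 89 92.
Offset 6: leading byte 0xF3 = 11110011 → 4-byte char #3 = F3 8B B5 B3.
Offset 10: leading byte 0xF4 = 11110100 → 4-byte char #4 = F4 87 97 82.
Leading byte 0xF4 = 11110100 matches 11110xxx → 4-byte sequence.
Byte 1: 0xF4 = 11110100, payload 100 (3 bits).
Byte 2: 0x87 = 10000111 (10xxxxxx ✓), payload 000111.
Byte 3: 0x97 = 10010111 (10xxxxxx ✓), payload 010111.
Byte 4: 0x82 = 10000010 (10xxxxxx ✓), payload 000010.
Concatenate: 100000111010111000010 = 0x1075C2 (21 bits → U+1075C2).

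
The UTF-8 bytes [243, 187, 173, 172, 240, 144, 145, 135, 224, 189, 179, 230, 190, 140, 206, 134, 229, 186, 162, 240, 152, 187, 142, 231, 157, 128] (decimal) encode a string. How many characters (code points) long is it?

8

Byte at offset 0: 0xF3 = 11110011 → 4-byte char (#1). Advance 4.
Byte at offset 4: 0xF0 = 11110000 → 4-byte char (#2). Advance 4.
Byte at offset 8: 0xE0 = 11100000 → 3-byte char (#3). Advance 3.
Byte at offset 11: 0xE6 = 11100110 → 3-byte char (#4). Advance 3.
Byte at offset 14: 0xCE = 11001110 → 2-byte char (#5). Advance 2.
Byte at offset 16: 0xE5 = 11100101 → 3-byte char (#6). Advance 3.
Byte at offset 19: 0xF0 = 11110000 → 4-byte char (#7). Advance 4.
Byte at offset 23: 0xE7 = 11100111 → 3-byte char (#8). Advance 3.
Reached end at offset 26 after 8 code points.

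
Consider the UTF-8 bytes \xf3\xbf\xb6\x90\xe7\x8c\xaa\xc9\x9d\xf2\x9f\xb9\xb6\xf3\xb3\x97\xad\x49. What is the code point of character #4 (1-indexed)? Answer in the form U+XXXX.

Offset 0: leading byte 0xF3 = 11110011 → 4-byte char #1 = F3 BF B6 90.
Offset 4: leading byte 0xE7 = 11100111 → 3-byte char #2 = E7 8C AA.
Offset 7: leading byte 0xC9 = 11001001 → 2-byte char #3 = C9 9D.
Offset 9: leading byte 0xF2 = 11110010 → 4-byte char #4 = F2 9F B9 B6.
Leading byte 0xF2 = 11110010 matches 11110xxx → 4-byte sequence.
Byte 1: 0xF2 = 11110010, payload 010 (3 bits).
Byte 2: 0x9F = 10011111 (10xxxxxx ✓), payload 011111.
Byte 3: 0xB9 = 10111001 (10xxxxxx ✓), payload 111001.
Byte 4: 0xB6 = 10110110 (10xxxxxx ✓), payload 110110.
Concatenate: 010011111111001110110 = 0x9FE76 (21 bits → U+9FE76).

U+9FE76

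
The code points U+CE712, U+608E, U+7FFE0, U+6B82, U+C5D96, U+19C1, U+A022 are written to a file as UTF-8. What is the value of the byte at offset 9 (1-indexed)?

1-indexed offset 9 is 0-indexed offset 8.
U+CE712 → 4-byte form F3 8E 9C 92 at offsets 0–3.
U+608E → 3-byte form E6 82 8E at offsets 4–6.
U+7FFE0 → 4-byte form F1 BF BF A0 at offsets 7–10.
Offset 8 falls in char 3's range; it's byte 2 of F1 BF BF A0 = 0xBF.

0xBF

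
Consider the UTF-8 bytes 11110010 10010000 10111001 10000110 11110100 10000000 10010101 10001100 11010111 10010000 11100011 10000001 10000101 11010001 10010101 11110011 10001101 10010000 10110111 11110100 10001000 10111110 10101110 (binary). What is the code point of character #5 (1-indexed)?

Offset 0: leading byte 0xF2 = 11110010 → 4-byte char #1 = F2 90 B9 86.
Offset 4: leading byte 0xF4 = 11110100 → 4-byte char #2 = F4 80 95 8C.
Offset 8: leading byte 0xD7 = 11010111 → 2-byte char #3 = D7 90.
Offset 10: leading byte 0xE3 = 11100011 → 3-byte char #4 = E3 81 85.
Offset 13: leading byte 0xD1 = 11010001 → 2-byte char #5 = D1 95.
Leading byte 0xD1 = 11010001 matches 110xxxxx → 2-byte sequence.
Byte 1: 0xD1 = 11010001, payload 10001 (5 bits).
Byte 2: 0x95 = 10010101 (10xxxxxx ✓), payload 010101.
Concatenate: 10001010101 = 0x455 (11 bits → U+0455).

U+0455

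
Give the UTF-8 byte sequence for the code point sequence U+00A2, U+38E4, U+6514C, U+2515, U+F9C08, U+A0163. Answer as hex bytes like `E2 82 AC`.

U+00A2: 2-byte form → C2 A2.
U+38E4: 3-byte form → E3 A3 A4.
U+6514C: 4-byte form → F1 A5 85 8C.
U+2515: 3-byte form → E2 94 95.
U+F9C08: 4-byte form → F3 B9 B0 88.
U+A0163: 4-byte form → F2 A0 85 A3.
Concatenated (20 bytes): C2 A2 E3 A3 A4 F1 A5 85 8C E2 94 95 F3 B9 B0 88 F2 A0 85 A3.

C2 A2 E3 A3 A4 F1 A5 85 8C E2 94 95 F3 B9 B0 88 F2 A0 85 A3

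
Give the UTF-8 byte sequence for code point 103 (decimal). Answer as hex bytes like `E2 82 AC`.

67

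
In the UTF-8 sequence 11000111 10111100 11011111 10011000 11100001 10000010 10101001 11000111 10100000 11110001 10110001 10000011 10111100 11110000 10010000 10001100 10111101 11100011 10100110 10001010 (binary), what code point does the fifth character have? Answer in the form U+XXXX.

Offset 0: leading byte 0xC7 = 11000111 → 2-byte char #1 = C7 BC.
Offset 2: leading byte 0xDF = 11011111 → 2-byte char #2 = DF 98.
Offset 4: leading byte 0xE1 = 11100001 → 3-byte char #3 = E1 82 A9.
Offset 7: leading byte 0xC7 = 11000111 → 2-byte char #4 = C7 A0.
Offset 9: leading byte 0xF1 = 11110001 → 4-byte char #5 = F1 B1 83 BC.
Leading byte 0xF1 = 11110001 matches 11110xxx → 4-byte sequence.
Byte 1: 0xF1 = 11110001, payload 001 (3 bits).
Byte 2: 0xB1 = 10110001 (10xxxxxx ✓), payload 110001.
Byte 3: 0x83 = 10000011 (10xxxxxx ✓), payload 000011.
Byte 4: 0xBC = 10111100 (10xxxxxx ✓), payload 111100.
Concatenate: 001110001000011111100 = 0x710FC (21 bits → U+710FC).

U+710FC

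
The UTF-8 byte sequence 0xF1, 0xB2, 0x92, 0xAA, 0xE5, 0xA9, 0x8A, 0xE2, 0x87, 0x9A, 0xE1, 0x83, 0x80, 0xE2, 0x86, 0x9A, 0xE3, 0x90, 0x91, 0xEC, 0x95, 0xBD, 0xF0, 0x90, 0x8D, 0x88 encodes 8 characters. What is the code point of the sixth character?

U+3411

Offset 0: leading byte 0xF1 = 11110001 → 4-byte char #1 = F1 B2 92 AA.
Offset 4: leading byte 0xE5 = 11100101 → 3-byte char #2 = E5 A9 8A.
Offset 7: leading byte 0xE2 = 11100010 → 3-byte char #3 = E2 87 9A.
Offset 10: leading byte 0xE1 = 11100001 → 3-byte char #4 = E1 83 80.
Offset 13: leading byte 0xE2 = 11100010 → 3-byte char #5 = E2 86 9A.
Offset 16: leading byte 0xE3 = 11100011 → 3-byte char #6 = E3 90 91.
Leading byte 0xE3 = 11100011 matches 1110xxxx → 3-byte sequence.
Byte 1: 0xE3 = 11100011, payload 0011 (4 bits).
Byte 2: 0x90 = 10010000 (10xxxxxx ✓), payload 010000.
Byte 3: 0x91 = 10010001 (10xxxxxx ✓), payload 010001.
Concatenate: 0011010000010001 = 0x3411 (16 bits → U+3411).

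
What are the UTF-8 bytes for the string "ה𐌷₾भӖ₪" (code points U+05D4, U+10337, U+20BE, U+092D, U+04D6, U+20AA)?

D7 94 F0 90 8C B7 E2 82 BE E0 A4 AD D3 96 E2 82 AA

U+05D4: 2-byte form → D7 94.
U+10337: 4-byte form → F0 90 8C B7.
U+20BE: 3-byte form → E2 82 BE.
U+092D: 3-byte form → E0 A4 AD.
U+04D6: 2-byte form → D3 96.
U+20AA: 3-byte form → E2 82 AA.
Concatenated (17 bytes): D7 94 F0 90 8C B7 E2 82 BE E0 A4 AD D3 96 E2 82 AA.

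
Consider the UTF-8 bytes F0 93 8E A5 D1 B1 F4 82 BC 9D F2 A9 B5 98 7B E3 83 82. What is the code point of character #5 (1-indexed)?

U+007B

Offset 0: leading byte 0xF0 = 11110000 → 4-byte char #1 = F0 93 8E A5.
Offset 4: leading byte 0xD1 = 11010001 → 2-byte char #2 = D1 B1.
Offset 6: leading byte 0xF4 = 11110100 → 4-byte char #3 = F4 82 BC 9D.
Offset 10: leading byte 0xF2 = 11110010 → 4-byte char #4 = F2 A9 B5 98.
Offset 14: leading byte 0x7B = 01111011 → 1-byte char #5 = 7B.
Leading byte 0x7B = 01111011 matches 0xxxxxxx → 1-byte sequence.
Byte 1: 0x7B = 01111011, payload 1111011 (7 bits).
Concatenate: 1111011 = 0x7B (7 bits → U+007B).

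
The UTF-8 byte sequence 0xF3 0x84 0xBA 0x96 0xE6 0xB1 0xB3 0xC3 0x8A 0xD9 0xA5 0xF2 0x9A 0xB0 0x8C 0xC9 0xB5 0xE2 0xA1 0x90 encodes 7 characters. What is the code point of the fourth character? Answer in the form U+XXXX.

U+0665

Offset 0: leading byte 0xF3 = 11110011 → 4-byte char #1 = F3 84 BA 96.
Offset 4: leading byte 0xE6 = 11100110 → 3-byte char #2 = E6 B1 B3.
Offset 7: leading byte 0xC3 = 11000011 → 2-byte char #3 = C3 8A.
Offset 9: leading byte 0xD9 = 11011001 → 2-byte char #4 = D9 A5.
Leading byte 0xD9 = 11011001 matches 110xxxxx → 2-byte sequence.
Byte 1: 0xD9 = 11011001, payload 11001 (5 bits).
Byte 2: 0xA5 = 10100101 (10xxxxxx ✓), payload 100101.
Concatenate: 11001100101 = 0x665 (11 bits → U+0665).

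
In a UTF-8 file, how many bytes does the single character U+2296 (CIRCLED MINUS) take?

U+2296 = 0x2296. UTF-8 uses 1 byte below 0x80, 2 below 0x800, 3 below 0x10000, 4 up to 0x10FFFF. 0x2296 is in U+0800–U+FFFF → 3 bytes.

3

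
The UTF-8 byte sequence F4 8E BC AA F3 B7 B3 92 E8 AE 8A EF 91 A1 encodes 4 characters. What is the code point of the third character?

U+8B8A

Offset 0: leading byte 0xF4 = 11110100 → 4-byte char #1 = F4 8E BC AA.
Offset 4: leading byte 0xF3 = 11110011 → 4-byte char #2 = F3 B7 B3 92.
Offset 8: leading byte 0xE8 = 11101000 → 3-byte char #3 = E8 AE 8A.
Leading byte 0xE8 = 11101000 matches 1110xxxx → 3-byte sequence.
Byte 1: 0xE8 = 11101000, payload 1000 (4 bits).
Byte 2: 0xAE = 10101110 (10xxxxxx ✓), payload 101110.
Byte 3: 0x8A = 10001010 (10xxxxxx ✓), payload 001010.
Concatenate: 1000101110001010 = 0x8B8A (16 bits → U+8B8A).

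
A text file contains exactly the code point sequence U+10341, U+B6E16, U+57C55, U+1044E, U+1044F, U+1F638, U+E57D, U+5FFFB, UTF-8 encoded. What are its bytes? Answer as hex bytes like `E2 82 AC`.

F0 90 8D 81 F2 B6 B8 96 F1 97 B1 95 F0 90 91 8E F0 90 91 8F F0 9F 98 B8 EE 95 BD F1 9F BF BB

U+10341: 4-byte form → F0 90 8D 81.
U+B6E16: 4-byte form → F2 B6 B8 96.
U+57C55: 4-byte form → F1 97 B1 95.
U+1044E: 4-byte form → F0 90 91 8E.
U+1044F: 4-byte form → F0 90 91 8F.
U+1F638: 4-byte form → F0 9F 98 B8.
U+E57D: 3-byte form → EE 95 BD.
U+5FFFB: 4-byte form → F1 9F BF BB.
Concatenated (31 bytes): F0 90 8D 81 F2 B6 B8 96 F1 97 B1 95 F0 90 91 8E F0 90 91 8F F0 9F 98 B8 EE 95 BD F1 9F BF BB.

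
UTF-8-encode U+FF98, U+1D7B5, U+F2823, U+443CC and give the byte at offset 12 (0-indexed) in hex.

U+FF98 → 3-byte form EF BE 98 at offsets 0–2.
U+1D7B5 → 4-byte form F0 9D 9E B5 at offsets 3–6.
U+F2823 → 4-byte form F3 B2 A0 A3 at offsets 7–10.
U+443CC → 4-byte form F1 84 8F 8C at offsets 11–14.
Offset 12 falls in char 4's range; it's byte 2 of F1 84 8F 8C = 0x84.

0x84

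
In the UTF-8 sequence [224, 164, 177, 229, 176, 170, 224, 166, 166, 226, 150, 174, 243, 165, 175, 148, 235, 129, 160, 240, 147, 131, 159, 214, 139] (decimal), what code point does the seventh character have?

Offset 0: leading byte 0xE0 = 11100000 → 3-byte char #1 = E0 A4 B1.
Offset 3: leading byte 0xE5 = 11100101 → 3-byte char #2 = E5 B0 AA.
Offset 6: leading byte 0xE0 = 11100000 → 3-byte char #3 = E0 A6 A6.
Offset 9: leading byte 0xE2 = 11100010 → 3-byte char #4 = E2 96 AE.
Offset 12: leading byte 0xF3 = 11110011 → 4-byte char #5 = F3 A5 AF 94.
Offset 16: leading byte 0xEB = 11101011 → 3-byte char #6 = EB 81 A0.
Offset 19: leading byte 0xF0 = 11110000 → 4-byte char #7 = F0 93 83 9F.
Leading byte 0xF0 = 11110000 matches 11110xxx → 4-byte sequence.
Byte 1: 0xF0 = 11110000, payload 000 (3 bits).
Byte 2: 0x93 = 10010011 (10xxxxxx ✓), payload 010011.
Byte 3: 0x83 = 10000011 (10xxxxxx ✓), payload 000011.
Byte 4: 0x9F = 10011111 (10xxxxxx ✓), payload 011111.
Concatenate: 000010011000011011111 = 0x130DF (21 bits → U+130DF).

U+130DF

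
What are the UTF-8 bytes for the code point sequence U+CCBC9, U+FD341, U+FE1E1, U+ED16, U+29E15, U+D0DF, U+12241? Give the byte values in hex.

F3 8C AF 89 F3 BD 8D 81 F3 BE 87 A1 EE B4 96 F0 A9 B8 95 ED 83 9F F0 92 89 81

U+CCBC9: 4-byte form → F3 8C AF 89.
U+FD341: 4-byte form → F3 BD 8D 81.
U+FE1E1: 4-byte form → F3 BE 87 A1.
U+ED16: 3-byte form → EE B4 96.
U+29E15: 4-byte form → F0 A9 B8 95.
U+D0DF: 3-byte form → ED 83 9F.
U+12241: 4-byte form → F0 92 89 81.
Concatenated (26 bytes): F3 8C AF 89 F3 BD 8D 81 F3 BE 87 A1 EE B4 96 F0 A9 B8 95 ED 83 9F F0 92 89 81.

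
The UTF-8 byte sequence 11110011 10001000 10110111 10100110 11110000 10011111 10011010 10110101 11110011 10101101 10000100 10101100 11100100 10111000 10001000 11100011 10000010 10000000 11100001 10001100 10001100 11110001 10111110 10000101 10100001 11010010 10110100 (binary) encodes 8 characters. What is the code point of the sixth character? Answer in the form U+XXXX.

U+130C

Offset 0: leading byte 0xF3 = 11110011 → 4-byte char #1 = F3 88 B7 A6.
Offset 4: leading byte 0xF0 = 11110000 → 4-byte char #2 = F0 9F 9A B5.
Offset 8: leading byte 0xF3 = 11110011 → 4-byte char #3 = F3 AD 84 AC.
Offset 12: leading byte 0xE4 = 11100100 → 3-byte char #4 = E4 B8 88.
Offset 15: leading byte 0xE3 = 11100011 → 3-byte char #5 = E3 82 80.
Offset 18: leading byte 0xE1 = 11100001 → 3-byte char #6 = E1 8C 8C.
Leading byte 0xE1 = 11100001 matches 1110xxxx → 3-byte sequence.
Byte 1: 0xE1 = 11100001, payload 0001 (4 bits).
Byte 2: 0x8C = 10001100 (10xxxxxx ✓), payload 001100.
Byte 3: 0x8C = 10001100 (10xxxxxx ✓), payload 001100.
Concatenate: 0001001100001100 = 0x130C (16 bits → U+130C).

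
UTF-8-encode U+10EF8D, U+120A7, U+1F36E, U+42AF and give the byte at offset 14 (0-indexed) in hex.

0xAF

U+10EF8D → 4-byte form F4 8E BE 8D at offsets 0–3.
U+120A7 → 4-byte form F0 92 82 A7 at offsets 4–7.
U+1F36E → 4-byte form F0 9F 8D AE at offsets 8–11.
U+42AF → 3-byte form E4 8A AF at offsets 12–14.
Offset 14 falls in char 4's range; it's byte 3 of E4 8A AF = 0xAF.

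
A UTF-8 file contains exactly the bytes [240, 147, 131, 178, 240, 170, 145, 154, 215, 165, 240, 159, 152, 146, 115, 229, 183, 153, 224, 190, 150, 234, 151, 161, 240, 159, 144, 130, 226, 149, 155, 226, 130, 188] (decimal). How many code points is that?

Byte at offset 0: 0xF0 = 11110000 → 4-byte char (#1). Advance 4.
Byte at offset 4: 0xF0 = 11110000 → 4-byte char (#2). Advance 4.
Byte at offset 8: 0xD7 = 11010111 → 2-byte char (#3). Advance 2.
Byte at offset 10: 0xF0 = 11110000 → 4-byte char (#4). Advance 4.
Byte at offset 14: 0x73 = 01110011 → 1-byte char (#5). Advance 1.
Byte at offset 15: 0xE5 = 11100101 → 3-byte char (#6). Advance 3.
Byte at offset 18: 0xE0 = 11100000 → 3-byte char (#7). Advance 3.
Byte at offset 21: 0xEA = 11101010 → 3-byte char (#8). Advance 3.
Byte at offset 24: 0xF0 = 11110000 → 4-byte char (#9). Advance 4.
Byte at offset 28: 0xE2 = 11100010 → 3-byte char (#10). Advance 3.
Byte at offset 31: 0xE2 = 11100010 → 3-byte char (#11). Advance 3.
Reached end at offset 34 after 11 code points.

11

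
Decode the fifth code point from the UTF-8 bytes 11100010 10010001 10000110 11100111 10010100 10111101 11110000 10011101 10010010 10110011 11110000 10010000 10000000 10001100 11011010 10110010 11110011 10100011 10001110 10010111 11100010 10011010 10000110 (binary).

Offset 0: leading byte 0xE2 = 11100010 → 3-byte char #1 = E2 91 86.
Offset 3: leading byte 0xE7 = 11100111 → 3-byte char #2 = E7 94 BD.
Offset 6: leading byte 0xF0 = 11110000 → 4-byte char #3 = F0 9D 92 B3.
Offset 10: leading byte 0xF0 = 11110000 → 4-byte char #4 = F0 90 80 8C.
Offset 14: leading byte 0xDA = 11011010 → 2-byte char #5 = DA B2.
Leading byte 0xDA = 11011010 matches 110xxxxx → 2-byte sequence.
Byte 1: 0xDA = 11011010, payload 11010 (5 bits).
Byte 2: 0xB2 = 10110010 (10xxxxxx ✓), payload 110010.
Concatenate: 11010110010 = 0x6B2 (11 bits → U+06B2).

U+06B2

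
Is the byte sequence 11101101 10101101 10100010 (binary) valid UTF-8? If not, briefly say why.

invalid (encodes a surrogate (U+D800–U+DFFF))

Structurally a 3-byte sequence; payload = 0xDB62.
But 0xDB62 is in U+D800–U+DFFF, the surrogate range. Surrogates are not Unicode scalar values and are forbidden in UTF-8.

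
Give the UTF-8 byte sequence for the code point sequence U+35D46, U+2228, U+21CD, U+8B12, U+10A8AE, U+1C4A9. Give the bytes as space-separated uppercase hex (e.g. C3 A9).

F0 B5 B5 86 E2 88 A8 E2 87 8D E8 AC 92 F4 8A A2 AE F0 9C 92 A9

U+35D46: 4-byte form → F0 B5 B5 86.
U+2228: 3-byte form → E2 88 A8.
U+21CD: 3-byte form → E2 87 8D.
U+8B12: 3-byte form → E8 AC 92.
U+10A8AE: 4-byte form → F4 8A A2 AE.
U+1C4A9: 4-byte form → F0 9C 92 A9.
Concatenated (21 bytes): F0 B5 B5 86 E2 88 A8 E2 87 8D E8 AC 92 F4 8A A2 AE F0 9C 92 A9.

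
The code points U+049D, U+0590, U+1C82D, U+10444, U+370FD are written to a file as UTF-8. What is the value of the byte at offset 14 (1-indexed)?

1-indexed offset 14 is 0-indexed offset 13.
U+049D → 2-byte form D2 9D at offsets 0–1.
U+0590 → 2-byte form D6 90 at offsets 2–3.
U+1C82D → 4-byte form F0 9C A0 AD at offsets 4–7.
U+10444 → 4-byte form F0 90 91 84 at offsets 8–11.
U+370FD → 4-byte form F0 B7 83 BD at offsets 12–15.
Offset 13 falls in char 5's range; it's byte 2 of F0 B7 83 BD = 0xB7.

0xB7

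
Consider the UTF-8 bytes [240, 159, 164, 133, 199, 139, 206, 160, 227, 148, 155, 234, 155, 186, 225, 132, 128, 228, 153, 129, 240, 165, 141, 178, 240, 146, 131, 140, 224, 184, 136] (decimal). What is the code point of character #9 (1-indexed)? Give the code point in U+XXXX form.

U+120CC

Offset 0: leading byte 0xF0 = 11110000 → 4-byte char #1 = F0 9F A4 85.
Offset 4: leading byte 0xC7 = 11000111 → 2-byte char #2 = C7 8B.
Offset 6: leading byte 0xCE = 11001110 → 2-byte char #3 = CE A0.
Offset 8: leading byte 0xE3 = 11100011 → 3-byte char #4 = E3 94 9B.
Offset 11: leading byte 0xEA = 11101010 → 3-byte char #5 = EA 9B BA.
Offset 14: leading byte 0xE1 = 11100001 → 3-byte char #6 = E1 84 80.
Offset 17: leading byte 0xE4 = 11100100 → 3-byte char #7 = E4 99 81.
Offset 20: leading byte 0xF0 = 11110000 → 4-byte char #8 = F0 A5 8D B2.
Offset 24: leading byte 0xF0 = 11110000 → 4-byte char #9 = F0 92 83 8C.
Leading byte 0xF0 = 11110000 matches 11110xxx → 4-byte sequence.
Byte 1: 0xF0 = 11110000, payload 000 (3 bits).
Byte 2: 0x92 = 10010010 (10xxxxxx ✓), payload 010010.
Byte 3: 0x83 = 10000011 (10xxxxxx ✓), payload 000011.
Byte 4: 0x8C = 10001100 (10xxxxxx ✓), payload 001100.
Concatenate: 000010010000011001100 = 0x120CC (21 bits → U+120CC).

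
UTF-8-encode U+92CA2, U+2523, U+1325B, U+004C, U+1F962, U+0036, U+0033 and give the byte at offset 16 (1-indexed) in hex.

0xA2

1-indexed offset 16 is 0-indexed offset 15.
U+92CA2 → 4-byte form F2 92 B2 A2 at offsets 0–3.
U+2523 → 3-byte form E2 94 A3 at offsets 4–6.
U+1325B → 4-byte form F0 93 89 9B at offsets 7–10.
U+004C → 1-byte form 4C at offsets 11–11.
U+1F962 → 4-byte form F0 9F A5 A2 at offsets 12–15.
Offset 15 falls in char 5's range; it's byte 4 of F0 9F A5 A2 = 0xA2.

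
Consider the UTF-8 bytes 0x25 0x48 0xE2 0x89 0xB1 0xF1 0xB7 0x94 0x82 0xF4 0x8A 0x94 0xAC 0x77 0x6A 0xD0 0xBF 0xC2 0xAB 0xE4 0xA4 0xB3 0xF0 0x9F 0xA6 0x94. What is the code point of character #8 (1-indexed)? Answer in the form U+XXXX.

Offset 0: leading byte 0x25 = 00100101 → 1-byte char #1 = 25.
Offset 1: leading byte 0x48 = 01001000 → 1-byte char #2 = 48.
Offset 2: leading byte 0xE2 = 11100010 → 3-byte char #3 = E2 89 B1.
Offset 5: leading byte 0xF1 = 11110001 → 4-byte char #4 = F1 B7 94 82.
Offset 9: leading byte 0xF4 = 11110100 → 4-byte char #5 = F4 8A 94 AC.
Offset 13: leading byte 0x77 = 01110111 → 1-byte char #6 = 77.
Offset 14: leading byte 0x6A = 01101010 → 1-byte char #7 = 6A.
Offset 15: leading byte 0xD0 = 11010000 → 2-byte char #8 = D0 BF.
Leading byte 0xD0 = 11010000 matches 110xxxxx → 2-byte sequence.
Byte 1: 0xD0 = 11010000, payload 10000 (5 bits).
Byte 2: 0xBF = 10111111 (10xxxxxx ✓), payload 111111.
Concatenate: 10000111111 = 0x43F (11 bits → U+043F).

U+043F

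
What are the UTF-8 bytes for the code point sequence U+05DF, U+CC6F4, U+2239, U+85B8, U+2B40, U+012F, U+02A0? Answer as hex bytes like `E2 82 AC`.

D7 9F F3 8C 9B B4 E2 88 B9 E8 96 B8 E2 AD 80 C4 AF CA A0

U+05DF: 2-byte form → D7 9F.
U+CC6F4: 4-byte form → F3 8C 9B B4.
U+2239: 3-byte form → E2 88 B9.
U+85B8: 3-byte form → E8 96 B8.
U+2B40: 3-byte form → E2 AD 80.
U+012F: 2-byte form → C4 AF.
U+02A0: 2-byte form → CA A0.
Concatenated (19 bytes): D7 9F F3 8C 9B B4 E2 88 B9 E8 96 B8 E2 AD 80 C4 AF CA A0.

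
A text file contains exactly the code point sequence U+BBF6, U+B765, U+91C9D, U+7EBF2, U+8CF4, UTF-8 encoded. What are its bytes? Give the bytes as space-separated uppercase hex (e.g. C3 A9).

EB AF B6 EB 9D A5 F2 91 B2 9D F1 BE AF B2 E8 B3 B4

U+BBF6: 3-byte form → EB AF B6.
U+B765: 3-byte form → EB 9D A5.
U+91C9D: 4-byte form → F2 91 B2 9D.
U+7EBF2: 4-byte form → F1 BE AF B2.
U+8CF4: 3-byte form → E8 B3 B4.
Concatenated (17 bytes): EB AF B6 EB 9D A5 F2 91 B2 9D F1 BE AF B2 E8 B3 B4.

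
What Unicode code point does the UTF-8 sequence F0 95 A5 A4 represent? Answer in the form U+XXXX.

U+15964

Leading byte 0xF0 = 11110000 matches 11110xxx → 4-byte sequence.
Byte 1: 0xF0 = 11110000, payload 000 (3 bits).
Byte 2: 0x95 = 10010101 (10xxxxxx ✓), payload 010101.
Byte 3: 0xA5 = 10100101 (10xxxxxx ✓), payload 100101.
Byte 4: 0xA4 = 10100100 (10xxxxxx ✓), payload 100100.
Concatenate: 000010101100101100100 = 0x15964 (21 bits → U+15964).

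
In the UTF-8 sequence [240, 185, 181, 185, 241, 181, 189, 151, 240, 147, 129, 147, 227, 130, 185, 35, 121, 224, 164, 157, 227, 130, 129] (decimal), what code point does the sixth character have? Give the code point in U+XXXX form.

U+0079

Offset 0: leading byte 0xF0 = 11110000 → 4-byte char #1 = F0 B9 B5 B9.
Offset 4: leading byte 0xF1 = 11110001 → 4-byte char #2 = F1 B5 BD 97.
Offset 8: leading byte 0xF0 = 11110000 → 4-byte char #3 = F0 93 81 93.
Offset 12: leading byte 0xE3 = 11100011 → 3-byte char #4 = E3 82 B9.
Offset 15: leading byte 0x23 = 00100011 → 1-byte char #5 = 23.
Offset 16: leading byte 0x79 = 01111001 → 1-byte char #6 = 79.
Leading byte 0x79 = 01111001 matches 0xxxxxxx → 1-byte sequence.
Byte 1: 0x79 = 01111001, payload 1111001 (7 bits).
Concatenate: 1111001 = 0x79 (7 bits → U+0079).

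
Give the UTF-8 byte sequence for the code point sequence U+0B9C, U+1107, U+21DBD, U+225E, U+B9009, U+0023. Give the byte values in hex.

U+0B9C: 3-byte form → E0 AE 9C.
U+1107: 3-byte form → E1 84 87.
U+21DBD: 4-byte form → F0 A1 B6 BD.
U+225E: 3-byte form → E2 89 9E.
U+B9009: 4-byte form → F2 B9 80 89.
U+0023: 1-byte form → 23.
Concatenated (18 bytes): E0 AE 9C E1 84 87 F0 A1 B6 BD E2 89 9E F2 B9 80 89 23.

E0 AE 9C E1 84 87 F0 A1 B6 BD E2 89 9E F2 B9 80 89 23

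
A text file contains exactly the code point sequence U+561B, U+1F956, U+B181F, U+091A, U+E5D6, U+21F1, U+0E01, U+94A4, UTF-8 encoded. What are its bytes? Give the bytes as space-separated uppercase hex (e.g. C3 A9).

E5 98 9B F0 9F A5 96 F2 B1 A0 9F E0 A4 9A EE 97 96 E2 87 B1 E0 B8 81 E9 92 A4

U+561B: 3-byte form → E5 98 9B.
U+1F956: 4-byte form → F0 9F A5 96.
U+B181F: 4-byte form → F2 B1 A0 9F.
U+091A: 3-byte form → E0 A4 9A.
U+E5D6: 3-byte form → EE 97 96.
U+21F1: 3-byte form → E2 87 B1.
U+0E01: 3-byte form → E0 B8 81.
U+94A4: 3-byte form → E9 92 A4.
Concatenated (26 bytes): E5 98 9B F0 9F A5 96 F2 B1 A0 9F E0 A4 9A EE 97 96 E2 87 B1 E0 B8 81 E9 92 A4.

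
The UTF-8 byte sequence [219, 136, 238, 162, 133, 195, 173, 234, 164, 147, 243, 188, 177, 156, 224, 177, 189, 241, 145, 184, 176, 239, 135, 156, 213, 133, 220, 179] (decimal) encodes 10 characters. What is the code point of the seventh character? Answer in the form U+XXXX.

Offset 0: leading byte 0xDB = 11011011 → 2-byte char #1 = DB 88.
Offset 2: leading byte 0xEE = 11101110 → 3-byte char #2 = EE A2 85.
Offset 5: leading byte 0xC3 = 11000011 → 2-byte char #3 = C3 AD.
Offset 7: leading byte 0xEA = 11101010 → 3-byte char #4 = EA A4 93.
Offset 10: leading byte 0xF3 = 11110011 → 4-byte char #5 = F3 BC B1 9C.
Offset 14: leading byte 0xE0 = 11100000 → 3-byte char #6 = E0 B1 BD.
Offset 17: leading byte 0xF1 = 11110001 → 4-byte char #7 = F1 91 B8 B0.
Leading byte 0xF1 = 11110001 matches 11110xxx → 4-byte sequence.
Byte 1: 0xF1 = 11110001, payload 001 (3 bits).
Byte 2: 0x91 = 10010001 (10xxxxxx ✓), payload 010001.
Byte 3: 0xB8 = 10111000 (10xxxxxx ✓), payload 111000.
Byte 4: 0xB0 = 10110000 (10xxxxxx ✓), payload 110000.
Concatenate: 001010001111000110000 = 0x51E30 (21 bits → U+51E30).

U+51E30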